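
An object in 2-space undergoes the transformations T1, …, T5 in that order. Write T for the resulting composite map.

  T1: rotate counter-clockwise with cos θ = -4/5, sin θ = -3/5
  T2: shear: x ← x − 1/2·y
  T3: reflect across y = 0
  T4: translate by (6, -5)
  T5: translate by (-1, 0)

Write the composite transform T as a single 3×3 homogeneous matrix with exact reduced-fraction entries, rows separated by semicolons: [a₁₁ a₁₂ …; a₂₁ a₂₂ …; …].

T = [-1/2 1 5; 3/5 4/5 -5; 0 0 1]

T1 = [-4/5 3/5 0; -3/5 -4/5 0; 0 0 1]
T2·T1 = [-1/2 1 0; -3/5 -4/5 0; 0 0 1]
T3·…·T1 = [-1/2 1 0; 3/5 4/5 0; 0 0 1]
T4·…·T1 = [-1/2 1 6; 3/5 4/5 -5; 0 0 1]
T5·…·T1 = [-1/2 1 5; 3/5 4/5 -5; 0 0 1]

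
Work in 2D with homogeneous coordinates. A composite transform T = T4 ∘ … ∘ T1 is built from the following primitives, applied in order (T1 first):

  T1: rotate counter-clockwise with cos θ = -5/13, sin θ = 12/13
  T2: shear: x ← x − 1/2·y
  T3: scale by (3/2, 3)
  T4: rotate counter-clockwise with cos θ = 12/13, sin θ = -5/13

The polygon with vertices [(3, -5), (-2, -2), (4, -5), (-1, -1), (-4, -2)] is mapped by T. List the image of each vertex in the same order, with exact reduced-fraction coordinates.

image vertices: (1176/169, 8349/676), (528/169, -1623/338), (1158/169, 10407/676), (264/169, -1623/676), (564/169, -3681/338)

T1 rotate counter-clockwise with cos θ = -5/13, sin θ = 12/13: (3, -5) → (45/13, 61/13); (-2, -2) → (34/13, -14/13); (4, -5) → (40/13, 73/13); (-1, -1) → (17/13, -7/13); (-4, -2) → (44/13, -38/13)
T2 shear: x ← x − 1/2·y: (45/13, 61/13) → (29/26, 61/13); (34/13, -14/13) → (41/13, -14/13); (40/13, 73/13) → (7/26, 73/13); (17/13, -7/13) → (41/26, -7/13); (44/13, -38/13) → (63/13, -38/13)
T3 scale by (3/2, 3): (29/26, 61/13) → (87/52, 183/13); (41/13, -14/13) → (123/26, -42/13); (7/26, 73/13) → (21/52, 219/13); (41/26, -7/13) → (123/52, -21/13); (63/13, -38/13) → (189/26, -114/13)
T4 rotate counter-clockwise with cos θ = 12/13, sin θ = -5/13: (87/52, 183/13) → (1176/169, 8349/676); (123/26, -42/13) → (528/169, -1623/338); (21/52, 219/13) → (1158/169, 10407/676); (123/52, -21/13) → (264/169, -1623/676); (189/26, -114/13) → (564/169, -3681/338)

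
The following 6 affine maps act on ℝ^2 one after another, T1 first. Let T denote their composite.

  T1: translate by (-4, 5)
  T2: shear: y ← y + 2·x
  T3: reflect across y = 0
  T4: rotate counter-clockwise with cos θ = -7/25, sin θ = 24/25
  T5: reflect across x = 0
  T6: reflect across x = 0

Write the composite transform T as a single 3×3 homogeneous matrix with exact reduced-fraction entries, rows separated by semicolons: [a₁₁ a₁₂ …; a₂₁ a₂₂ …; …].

T = [41/25 24/25 -44/25; 38/25 7/25 -117/25; 0 0 1]

T1 = [1 0 -4; 0 1 5; 0 0 1]
T2·T1 = [1 0 -4; 2 1 -3; 0 0 1]
T3·…·T1 = [1 0 -4; -2 -1 3; 0 0 1]
T4·…·T1 = [41/25 24/25 -44/25; 38/25 7/25 -117/25; 0 0 1]
T5·…·T1 = [-41/25 -24/25 44/25; 38/25 7/25 -117/25; 0 0 1]
T6·…·T1 = [41/25 24/25 -44/25; 38/25 7/25 -117/25; 0 0 1]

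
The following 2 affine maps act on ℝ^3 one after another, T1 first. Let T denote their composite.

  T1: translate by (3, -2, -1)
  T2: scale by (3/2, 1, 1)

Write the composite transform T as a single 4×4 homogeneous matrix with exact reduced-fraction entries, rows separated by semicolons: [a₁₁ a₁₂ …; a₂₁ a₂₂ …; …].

T = [3/2 0 0 9/2; 0 1 0 -2; 0 0 1 -1; 0 0 0 1]

T1 = [1 0 0 3; 0 1 0 -2; 0 0 1 -1; 0 0 0 1]
T2·T1 = [3/2 0 0 9/2; 0 1 0 -2; 0 0 1 -1; 0 0 0 1]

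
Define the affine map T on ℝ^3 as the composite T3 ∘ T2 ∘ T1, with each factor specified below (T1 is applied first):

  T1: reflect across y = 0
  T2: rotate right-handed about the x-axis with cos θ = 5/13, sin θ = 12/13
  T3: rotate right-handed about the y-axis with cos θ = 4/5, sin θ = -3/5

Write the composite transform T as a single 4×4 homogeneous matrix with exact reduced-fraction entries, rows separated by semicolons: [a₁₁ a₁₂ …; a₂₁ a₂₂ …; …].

T = [4/5 36/65 -3/13 0; 0 -5/13 -12/13 0; 3/5 -48/65 4/13 0; 0 0 0 1]

T1 = [1 0 0 0; 0 -1 0 0; 0 0 1 0; 0 0 0 1]
T2·T1 = [1 0 0 0; 0 -5/13 -12/13 0; 0 -12/13 5/13 0; 0 0 0 1]
T3·…·T1 = [4/5 36/65 -3/13 0; 0 -5/13 -12/13 0; 3/5 -48/65 4/13 0; 0 0 0 1]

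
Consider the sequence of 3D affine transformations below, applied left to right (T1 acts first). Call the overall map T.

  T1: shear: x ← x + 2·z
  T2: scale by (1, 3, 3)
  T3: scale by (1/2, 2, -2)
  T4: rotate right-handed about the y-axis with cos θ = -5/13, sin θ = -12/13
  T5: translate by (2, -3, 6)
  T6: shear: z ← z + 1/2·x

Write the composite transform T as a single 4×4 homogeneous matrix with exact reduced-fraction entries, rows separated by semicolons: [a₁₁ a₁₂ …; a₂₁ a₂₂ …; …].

T = [-5/26 0 67/13 2; 0 6 0 -3; 19/52 0 151/26 7; 0 0 0 1]

T1 = [1 0 2 0; 0 1 0 0; 0 0 1 0; 0 0 0 1]
T2·T1 = [1 0 2 0; 0 3 0 0; 0 0 3 0; 0 0 0 1]
T3·…·T1 = [1/2 0 1 0; 0 6 0 0; 0 0 -6 0; 0 0 0 1]
T4·…·T1 = [-5/26 0 67/13 0; 0 6 0 0; 6/13 0 42/13 0; 0 0 0 1]
T5·…·T1 = [-5/26 0 67/13 2; 0 6 0 -3; 6/13 0 42/13 6; 0 0 0 1]
T6·…·T1 = [-5/26 0 67/13 2; 0 6 0 -3; 19/52 0 151/26 7; 0 0 0 1]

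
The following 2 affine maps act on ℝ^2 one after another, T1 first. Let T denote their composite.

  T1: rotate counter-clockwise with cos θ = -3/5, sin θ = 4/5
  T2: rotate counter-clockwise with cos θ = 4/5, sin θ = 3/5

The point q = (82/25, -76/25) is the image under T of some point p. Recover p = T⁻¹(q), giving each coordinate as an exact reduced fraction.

p = (-4, 2)

T1 = [-3/5 -4/5 0; 4/5 -3/5 0; 0 0 1]
T2·T1 = [-24/25 -7/25 0; 7/25 -24/25 0; 0 0 1]
det M = 1; M⁻¹ = [-24/25 7/25 0; -7/25 -24/25 0; 0 0 1]
M⁻¹ · (82/25, -76/25)ᵀ = (-4, 2)ᵀ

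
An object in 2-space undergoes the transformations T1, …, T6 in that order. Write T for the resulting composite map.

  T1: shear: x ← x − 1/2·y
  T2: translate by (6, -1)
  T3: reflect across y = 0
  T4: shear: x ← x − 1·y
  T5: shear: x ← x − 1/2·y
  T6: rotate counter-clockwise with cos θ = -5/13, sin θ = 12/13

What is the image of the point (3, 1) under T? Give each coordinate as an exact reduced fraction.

T1 shear: x ← x − 1/2·y: (3, 1) → (5/2, 1)
T2 translate by (6, -1): (5/2, 1) → (17/2, 0)
T3 reflect across y = 0: (17/2, 0) → (17/2, 0)
T4 shear: x ← x − 1·y: (17/2, 0) → (17/2, 0)
T5 shear: x ← x − 1/2·y: (17/2, 0) → (17/2, 0)
T6 rotate counter-clockwise with cos θ = -5/13, sin θ = 12/13: (17/2, 0) → (-85/26, 102/13)

T(p) = (-85/26, 102/13)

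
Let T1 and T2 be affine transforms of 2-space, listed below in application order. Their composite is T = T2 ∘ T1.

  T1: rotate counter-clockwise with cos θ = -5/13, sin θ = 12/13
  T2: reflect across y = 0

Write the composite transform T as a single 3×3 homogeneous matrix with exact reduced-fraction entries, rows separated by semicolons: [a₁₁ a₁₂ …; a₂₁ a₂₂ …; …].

T1 = [-5/13 -12/13 0; 12/13 -5/13 0; 0 0 1]
T2·T1 = [-5/13 -12/13 0; -12/13 5/13 0; 0 0 1]

T = [-5/13 -12/13 0; -12/13 5/13 0; 0 0 1]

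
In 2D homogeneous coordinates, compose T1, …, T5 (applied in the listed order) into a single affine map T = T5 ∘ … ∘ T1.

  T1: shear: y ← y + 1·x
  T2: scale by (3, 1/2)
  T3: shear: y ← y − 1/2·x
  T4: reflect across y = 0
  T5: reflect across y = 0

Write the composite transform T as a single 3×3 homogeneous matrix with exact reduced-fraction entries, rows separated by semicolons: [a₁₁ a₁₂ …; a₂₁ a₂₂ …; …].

T1 = [1 0 0; 1 1 0; 0 0 1]
T2·T1 = [3 0 0; 1/2 1/2 0; 0 0 1]
T3·…·T1 = [3 0 0; -1 1/2 0; 0 0 1]
T4·…·T1 = [3 0 0; 1 -1/2 0; 0 0 1]
T5·…·T1 = [3 0 0; -1 1/2 0; 0 0 1]

T = [3 0 0; -1 1/2 0; 0 0 1]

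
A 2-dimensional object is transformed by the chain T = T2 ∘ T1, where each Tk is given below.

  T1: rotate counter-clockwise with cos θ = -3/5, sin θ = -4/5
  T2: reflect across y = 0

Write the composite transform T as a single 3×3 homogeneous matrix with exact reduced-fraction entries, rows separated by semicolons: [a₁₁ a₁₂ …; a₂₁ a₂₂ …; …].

T = [-3/5 4/5 0; 4/5 3/5 0; 0 0 1]

T1 = [-3/5 4/5 0; -4/5 -3/5 0; 0 0 1]
T2·T1 = [-3/5 4/5 0; 4/5 3/5 0; 0 0 1]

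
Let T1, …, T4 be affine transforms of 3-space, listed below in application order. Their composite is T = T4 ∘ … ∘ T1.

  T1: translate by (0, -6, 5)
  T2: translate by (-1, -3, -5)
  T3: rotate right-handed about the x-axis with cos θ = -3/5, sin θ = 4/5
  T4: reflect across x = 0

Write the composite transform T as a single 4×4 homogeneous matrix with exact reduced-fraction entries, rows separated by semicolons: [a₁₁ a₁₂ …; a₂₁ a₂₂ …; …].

T = [-1 0 0 1; 0 -3/5 -4/5 27/5; 0 4/5 -3/5 -36/5; 0 0 0 1]

T1 = [1 0 0 0; 0 1 0 -6; 0 0 1 5; 0 0 0 1]
T2·T1 = [1 0 0 -1; 0 1 0 -9; 0 0 1 0; 0 0 0 1]
T3·…·T1 = [1 0 0 -1; 0 -3/5 -4/5 27/5; 0 4/5 -3/5 -36/5; 0 0 0 1]
T4·…·T1 = [-1 0 0 1; 0 -3/5 -4/5 27/5; 0 4/5 -3/5 -36/5; 0 0 0 1]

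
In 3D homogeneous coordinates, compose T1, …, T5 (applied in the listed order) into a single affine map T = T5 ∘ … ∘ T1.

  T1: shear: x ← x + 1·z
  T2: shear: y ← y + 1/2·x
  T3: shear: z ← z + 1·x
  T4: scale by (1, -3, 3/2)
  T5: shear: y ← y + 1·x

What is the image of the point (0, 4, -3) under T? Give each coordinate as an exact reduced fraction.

T1 shear: x ← x + 1·z: (0, 4, -3) → (-3, 4, -3)
T2 shear: y ← y + 1/2·x: (-3, 4, -3) → (-3, 5/2, -3)
T3 shear: z ← z + 1·x: (-3, 5/2, -3) → (-3, 5/2, -6)
T4 scale by (1, -3, 3/2): (-3, 5/2, -6) → (-3, -15/2, -9)
T5 shear: y ← y + 1·x: (-3, -15/2, -9) → (-3, -21/2, -9)

T(p) = (-3, -21/2, -9)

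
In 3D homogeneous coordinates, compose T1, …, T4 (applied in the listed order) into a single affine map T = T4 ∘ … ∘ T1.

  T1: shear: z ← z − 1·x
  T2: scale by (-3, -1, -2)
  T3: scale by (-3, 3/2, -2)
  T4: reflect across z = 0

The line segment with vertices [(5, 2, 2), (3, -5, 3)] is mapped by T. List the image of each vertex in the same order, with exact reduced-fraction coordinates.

image vertices: (45, -3, 12), (27, 15/2, 0)

T1 shear: z ← z − 1·x: (5, 2, 2) → (5, 2, -3); (3, -5, 3) → (3, -5, 0)
T2 scale by (-3, -1, -2): (5, 2, -3) → (-15, -2, 6); (3, -5, 0) → (-9, 5, 0)
T3 scale by (-3, 3/2, -2): (-15, -2, 6) → (45, -3, -12); (-9, 5, 0) → (27, 15/2, 0)
T4 reflect across z = 0: (45, -3, -12) → (45, -3, 12); (27, 15/2, 0) → (27, 15/2, 0)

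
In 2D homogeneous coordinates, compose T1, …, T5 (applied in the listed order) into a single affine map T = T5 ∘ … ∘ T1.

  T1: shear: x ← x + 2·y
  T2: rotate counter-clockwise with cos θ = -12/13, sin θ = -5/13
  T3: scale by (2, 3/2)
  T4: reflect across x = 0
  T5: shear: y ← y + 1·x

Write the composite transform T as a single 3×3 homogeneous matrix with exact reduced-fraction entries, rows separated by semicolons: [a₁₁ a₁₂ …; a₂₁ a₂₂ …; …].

T1 = [1 2 0; 0 1 0; 0 0 1]
T2·T1 = [-12/13 -19/13 0; -5/13 -22/13 0; 0 0 1]
T3·…·T1 = [-24/13 -38/13 0; -15/26 -33/13 0; 0 0 1]
T4·…·T1 = [24/13 38/13 0; -15/26 -33/13 0; 0 0 1]
T5·…·T1 = [24/13 38/13 0; 33/26 5/13 0; 0 0 1]

T = [24/13 38/13 0; 33/26 5/13 0; 0 0 1]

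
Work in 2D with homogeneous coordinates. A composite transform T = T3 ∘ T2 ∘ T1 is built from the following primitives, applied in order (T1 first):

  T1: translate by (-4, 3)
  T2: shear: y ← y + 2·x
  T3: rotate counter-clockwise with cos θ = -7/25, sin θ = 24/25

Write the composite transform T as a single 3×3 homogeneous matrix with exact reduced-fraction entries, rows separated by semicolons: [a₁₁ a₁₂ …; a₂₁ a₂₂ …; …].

T = [-11/5 -24/25 148/25; 2/5 -7/25 -61/25; 0 0 1]

T1 = [1 0 -4; 0 1 3; 0 0 1]
T2·T1 = [1 0 -4; 2 1 -5; 0 0 1]
T3·…·T1 = [-11/5 -24/25 148/25; 2/5 -7/25 -61/25; 0 0 1]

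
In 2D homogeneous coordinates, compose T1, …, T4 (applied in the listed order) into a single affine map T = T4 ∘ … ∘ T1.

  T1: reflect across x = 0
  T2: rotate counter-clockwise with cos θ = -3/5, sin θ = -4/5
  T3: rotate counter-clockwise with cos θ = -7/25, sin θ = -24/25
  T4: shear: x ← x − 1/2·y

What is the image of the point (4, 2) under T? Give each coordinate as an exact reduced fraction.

T(p) = (3, -22/5)

T1 reflect across x = 0: (4, 2) → (-4, 2)
T2 rotate counter-clockwise with cos θ = -3/5, sin θ = -4/5: (-4, 2) → (4, 2)
T3 rotate counter-clockwise with cos θ = -7/25, sin θ = -24/25: (4, 2) → (4/5, -22/5)
T4 shear: x ← x − 1/2·y: (4/5, -22/5) → (3, -22/5)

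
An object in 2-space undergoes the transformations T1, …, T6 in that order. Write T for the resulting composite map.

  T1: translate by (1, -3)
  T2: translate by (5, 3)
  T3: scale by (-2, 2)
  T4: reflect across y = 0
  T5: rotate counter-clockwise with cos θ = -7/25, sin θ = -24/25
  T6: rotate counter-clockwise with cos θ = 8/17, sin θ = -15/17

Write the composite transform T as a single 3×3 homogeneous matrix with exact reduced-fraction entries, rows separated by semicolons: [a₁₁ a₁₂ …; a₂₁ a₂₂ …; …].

T = [832/425 -174/425 4992/425; 174/425 832/425 1044/425; 0 0 1]

T1 = [1 0 1; 0 1 -3; 0 0 1]
T2·T1 = [1 0 6; 0 1 0; 0 0 1]
T3·…·T1 = [-2 0 -12; 0 2 0; 0 0 1]
T4·…·T1 = [-2 0 -12; 0 -2 0; 0 0 1]
T5·…·T1 = [14/25 -48/25 84/25; 48/25 14/25 288/25; 0 0 1]
T6·…·T1 = [832/425 -174/425 4992/425; 174/425 832/425 1044/425; 0 0 1]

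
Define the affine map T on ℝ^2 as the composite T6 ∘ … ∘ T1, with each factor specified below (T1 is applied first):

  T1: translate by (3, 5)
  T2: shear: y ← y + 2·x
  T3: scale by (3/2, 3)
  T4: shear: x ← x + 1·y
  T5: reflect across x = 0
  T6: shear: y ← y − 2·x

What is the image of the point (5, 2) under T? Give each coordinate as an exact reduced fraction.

T(p) = (-81, 231)

T1 translate by (3, 5): (5, 2) → (8, 7)
T2 shear: y ← y + 2·x: (8, 7) → (8, 23)
T3 scale by (3/2, 3): (8, 23) → (12, 69)
T4 shear: x ← x + 1·y: (12, 69) → (81, 69)
T5 reflect across x = 0: (81, 69) → (-81, 69)
T6 shear: y ← y − 2·x: (-81, 69) → (-81, 231)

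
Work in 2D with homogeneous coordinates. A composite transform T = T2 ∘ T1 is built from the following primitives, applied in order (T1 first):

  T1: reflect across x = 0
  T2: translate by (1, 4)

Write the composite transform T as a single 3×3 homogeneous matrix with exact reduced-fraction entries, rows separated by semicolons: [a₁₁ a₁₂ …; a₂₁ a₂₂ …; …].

T1 = [-1 0 0; 0 1 0; 0 0 1]
T2·T1 = [-1 0 1; 0 1 4; 0 0 1]

T = [-1 0 1; 0 1 4; 0 0 1]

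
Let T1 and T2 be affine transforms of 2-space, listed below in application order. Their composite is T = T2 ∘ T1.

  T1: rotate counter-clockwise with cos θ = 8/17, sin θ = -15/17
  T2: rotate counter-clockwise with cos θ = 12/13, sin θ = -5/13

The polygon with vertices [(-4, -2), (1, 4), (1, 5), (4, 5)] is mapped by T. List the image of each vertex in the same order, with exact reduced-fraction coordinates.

image vertices: (-524/221, 838/221), (53/13, -8/13), (1121/221, -115/221), (1184/221, -775/221)

T1 rotate counter-clockwise with cos θ = 8/17, sin θ = -15/17: (-4, -2) → (-62/17, 44/17); (1, 4) → (4, 1); (1, 5) → (83/17, 25/17); (4, 5) → (107/17, -20/17)
T2 rotate counter-clockwise with cos θ = 12/13, sin θ = -5/13: (-62/17, 44/17) → (-524/221, 838/221); (4, 1) → (53/13, -8/13); (83/17, 25/17) → (1121/221, -115/221); (107/17, -20/17) → (1184/221, -775/221)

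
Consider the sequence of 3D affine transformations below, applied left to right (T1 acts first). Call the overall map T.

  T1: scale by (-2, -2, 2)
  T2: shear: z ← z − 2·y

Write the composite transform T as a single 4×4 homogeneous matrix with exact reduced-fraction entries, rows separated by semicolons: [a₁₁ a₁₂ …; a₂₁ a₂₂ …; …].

T1 = [-2 0 0 0; 0 -2 0 0; 0 0 2 0; 0 0 0 1]
T2·T1 = [-2 0 0 0; 0 -2 0 0; 0 4 2 0; 0 0 0 1]

T = [-2 0 0 0; 0 -2 0 0; 0 4 2 0; 0 0 0 1]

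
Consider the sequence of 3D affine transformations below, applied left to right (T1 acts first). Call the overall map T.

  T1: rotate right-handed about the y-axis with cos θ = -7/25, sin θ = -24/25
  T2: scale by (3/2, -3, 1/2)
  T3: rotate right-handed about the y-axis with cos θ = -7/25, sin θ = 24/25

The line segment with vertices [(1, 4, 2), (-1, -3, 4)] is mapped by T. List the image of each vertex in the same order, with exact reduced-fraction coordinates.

T1 rotate right-handed about the y-axis with cos θ = -7/25, sin θ = -24/25: (1, 4, 2) → (-11/5, 4, 2/5); (-1, -3, 4) → (-89/25, -3, -52/25)
T2 scale by (3/2, -3, 1/2): (-11/5, 4, 2/5) → (-33/10, -12, 1/5); (-89/25, -3, -52/25) → (-267/50, 9, -26/25)
T3 rotate right-handed about the y-axis with cos θ = -7/25, sin θ = 24/25: (-33/10, -12, 1/5) → (279/250, -12, 389/125); (-267/50, 9, -26/25) → (621/1250, 9, 3386/625)

image vertices: (279/250, -12, 389/125), (621/1250, 9, 3386/625)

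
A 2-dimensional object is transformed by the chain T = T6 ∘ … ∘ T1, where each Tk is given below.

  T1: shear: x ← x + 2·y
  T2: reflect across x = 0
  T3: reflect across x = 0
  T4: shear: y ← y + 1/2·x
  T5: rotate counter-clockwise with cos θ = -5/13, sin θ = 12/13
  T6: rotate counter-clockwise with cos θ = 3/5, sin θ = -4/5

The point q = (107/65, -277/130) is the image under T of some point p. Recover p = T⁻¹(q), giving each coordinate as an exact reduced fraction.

p = (3, -2)

T1 = [1 2 0; 0 1 0; 0 0 1]
T2·T1 = [-1 -2 0; 0 1 0; 0 0 1]
T3·…·T1 = [1 2 0; 0 1 0; 0 0 1]
T4·…·T1 = [1 2 0; 1/2 2 0; 0 0 1]
T5·…·T1 = [-11/13 -34/13 0; 19/26 14/13 0; 0 0 1]
T6·…·T1 = [1/13 -46/65 0; 29/26 178/65 0; 0 0 1]
det M = 1; M⁻¹ = [178/65 46/65 0; -29/26 1/13 0; 0 0 1]
M⁻¹ · (107/65, -277/130)ᵀ = (3, -2)ᵀ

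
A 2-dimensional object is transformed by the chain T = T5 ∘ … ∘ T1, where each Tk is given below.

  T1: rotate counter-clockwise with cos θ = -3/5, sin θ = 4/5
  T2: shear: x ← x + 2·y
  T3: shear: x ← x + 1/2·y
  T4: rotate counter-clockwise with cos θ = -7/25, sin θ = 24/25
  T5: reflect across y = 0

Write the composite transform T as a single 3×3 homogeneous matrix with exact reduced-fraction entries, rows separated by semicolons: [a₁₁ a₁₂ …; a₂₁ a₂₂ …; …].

T1 = [-3/5 -4/5 0; 4/5 -3/5 0; 0 0 1]
T2·T1 = [1 -2 0; 4/5 -3/5 0; 0 0 1]
T3·…·T1 = [7/5 -23/10 0; 4/5 -3/5 0; 0 0 1]
T4·…·T1 = [-29/25 61/50 0; 28/25 -51/25 0; 0 0 1]
T5·…·T1 = [-29/25 61/50 0; -28/25 51/25 0; 0 0 1]

T = [-29/25 61/50 0; -28/25 51/25 0; 0 0 1]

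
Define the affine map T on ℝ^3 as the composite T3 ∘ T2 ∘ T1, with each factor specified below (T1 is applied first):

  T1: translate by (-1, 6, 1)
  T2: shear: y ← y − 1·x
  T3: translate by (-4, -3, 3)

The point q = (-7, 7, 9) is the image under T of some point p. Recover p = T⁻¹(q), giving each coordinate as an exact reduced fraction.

p = (-2, 1, 5)

T1 = [1 0 0 -1; 0 1 0 6; 0 0 1 1; 0 0 0 1]
T2·T1 = [1 0 0 -1; -1 1 0 7; 0 0 1 1; 0 0 0 1]
T3·…·T1 = [1 0 0 -5; -1 1 0 4; 0 0 1 4; 0 0 0 1]
det M = 1; M⁻¹ = [1 0 0 5; 1 1 0 1; 0 0 1 -4; 0 0 0 1]
M⁻¹ · (-7, 7, 9)ᵀ = (-2, 1, 5)ᵀ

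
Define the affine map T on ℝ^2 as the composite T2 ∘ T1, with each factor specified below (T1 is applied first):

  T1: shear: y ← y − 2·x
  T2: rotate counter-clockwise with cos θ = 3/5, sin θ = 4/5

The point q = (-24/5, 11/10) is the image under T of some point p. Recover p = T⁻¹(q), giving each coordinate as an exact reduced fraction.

p = (-2, 1/2)

T1 = [1 0 0; -2 1 0; 0 0 1]
T2·T1 = [11/5 -4/5 0; -2/5 3/5 0; 0 0 1]
det M = 1; M⁻¹ = [3/5 4/5 0; 2/5 11/5 0; 0 0 1]
M⁻¹ · (-24/5, 11/10)ᵀ = (-2, 1/2)ᵀ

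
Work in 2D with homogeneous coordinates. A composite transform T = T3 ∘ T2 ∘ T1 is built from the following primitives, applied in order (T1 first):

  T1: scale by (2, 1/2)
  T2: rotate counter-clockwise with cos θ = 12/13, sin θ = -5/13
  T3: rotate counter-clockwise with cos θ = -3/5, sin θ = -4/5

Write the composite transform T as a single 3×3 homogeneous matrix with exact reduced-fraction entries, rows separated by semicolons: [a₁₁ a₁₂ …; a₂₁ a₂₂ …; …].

T = [-112/65 33/130 0; -66/65 -28/65 0; 0 0 1]

T1 = [2 0 0; 0 1/2 0; 0 0 1]
T2·T1 = [24/13 5/26 0; -10/13 6/13 0; 0 0 1]
T3·…·T1 = [-112/65 33/130 0; -66/65 -28/65 0; 0 0 1]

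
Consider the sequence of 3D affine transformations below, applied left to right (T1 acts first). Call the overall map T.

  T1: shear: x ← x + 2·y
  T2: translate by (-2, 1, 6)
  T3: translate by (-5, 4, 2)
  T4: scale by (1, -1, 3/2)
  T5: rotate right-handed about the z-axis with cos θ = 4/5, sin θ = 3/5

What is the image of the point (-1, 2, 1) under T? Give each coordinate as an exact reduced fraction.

T1 shear: x ← x + 2·y: (-1, 2, 1) → (3, 2, 1)
T2 translate by (-2, 1, 6): (3, 2, 1) → (1, 3, 7)
T3 translate by (-5, 4, 2): (1, 3, 7) → (-4, 7, 9)
T4 scale by (1, -1, 3/2): (-4, 7, 9) → (-4, -7, 27/2)
T5 rotate right-handed about the z-axis with cos θ = 4/5, sin θ = 3/5: (-4, -7, 27/2) → (1, -8, 27/2)

T(p) = (1, -8, 27/2)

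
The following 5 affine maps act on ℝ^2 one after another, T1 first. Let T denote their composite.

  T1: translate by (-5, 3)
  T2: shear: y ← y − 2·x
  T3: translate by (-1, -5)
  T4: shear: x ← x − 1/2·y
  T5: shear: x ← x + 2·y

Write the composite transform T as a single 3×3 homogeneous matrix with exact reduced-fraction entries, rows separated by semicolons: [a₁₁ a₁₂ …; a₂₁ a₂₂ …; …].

T1 = [1 0 -5; 0 1 3; 0 0 1]
T2·T1 = [1 0 -5; -2 1 13; 0 0 1]
T3·…·T1 = [1 0 -6; -2 1 8; 0 0 1]
T4·…·T1 = [2 -1/2 -10; -2 1 8; 0 0 1]
T5·…·T1 = [-2 3/2 6; -2 1 8; 0 0 1]

T = [-2 3/2 6; -2 1 8; 0 0 1]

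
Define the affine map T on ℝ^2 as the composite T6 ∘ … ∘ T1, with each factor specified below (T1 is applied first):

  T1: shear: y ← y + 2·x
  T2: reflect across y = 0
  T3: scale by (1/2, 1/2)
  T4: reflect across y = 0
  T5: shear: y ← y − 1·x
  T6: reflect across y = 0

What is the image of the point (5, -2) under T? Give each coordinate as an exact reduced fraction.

T(p) = (5/2, -3/2)

T1 shear: y ← y + 2·x: (5, -2) → (5, 8)
T2 reflect across y = 0: (5, 8) → (5, -8)
T3 scale by (1/2, 1/2): (5, -8) → (5/2, -4)
T4 reflect across y = 0: (5/2, -4) → (5/2, 4)
T5 shear: y ← y − 1·x: (5/2, 4) → (5/2, 3/2)
T6 reflect across y = 0: (5/2, 3/2) → (5/2, -3/2)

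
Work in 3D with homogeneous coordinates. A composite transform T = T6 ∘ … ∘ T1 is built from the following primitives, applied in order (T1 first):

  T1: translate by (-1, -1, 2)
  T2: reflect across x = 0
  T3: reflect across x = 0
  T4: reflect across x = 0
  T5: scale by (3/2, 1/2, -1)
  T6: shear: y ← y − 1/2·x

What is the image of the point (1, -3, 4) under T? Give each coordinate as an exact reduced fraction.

T(p) = (0, -2, -6)

T1 translate by (-1, -1, 2): (1, -3, 4) → (0, -4, 6)
T2 reflect across x = 0: (0, -4, 6) → (0, -4, 6)
T3 reflect across x = 0: (0, -4, 6) → (0, -4, 6)
T4 reflect across x = 0: (0, -4, 6) → (0, -4, 6)
T5 scale by (3/2, 1/2, -1): (0, -4, 6) → (0, -2, -6)
T6 shear: y ← y − 1/2·x: (0, -2, -6) → (0, -2, -6)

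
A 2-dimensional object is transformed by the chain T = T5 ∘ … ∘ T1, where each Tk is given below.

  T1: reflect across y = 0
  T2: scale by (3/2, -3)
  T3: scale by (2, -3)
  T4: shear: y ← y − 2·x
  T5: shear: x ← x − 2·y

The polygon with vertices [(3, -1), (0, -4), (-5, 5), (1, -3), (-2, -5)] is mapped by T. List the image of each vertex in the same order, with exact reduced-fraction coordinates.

image vertices: (27, -9), (-72, 36), (15, -15), (-39, 21), (-120, 57)

T1 reflect across y = 0: (3, -1) → (3, 1); (0, -4) → (0, 4); (-5, 5) → (-5, -5); (1, -3) → (1, 3); (-2, -5) → (-2, 5)
T2 scale by (3/2, -3): (3, 1) → (9/2, -3); (0, 4) → (0, -12); (-5, -5) → (-15/2, 15); (1, 3) → (3/2, -9); (-2, 5) → (-3, -15)
T3 scale by (2, -3): (9/2, -3) → (9, 9); (0, -12) → (0, 36); (-15/2, 15) → (-15, -45); (3/2, -9) → (3, 27); (-3, -15) → (-6, 45)
T4 shear: y ← y − 2·x: (9, 9) → (9, -9); (0, 36) → (0, 36); (-15, -45) → (-15, -15); (3, 27) → (3, 21); (-6, 45) → (-6, 57)
T5 shear: x ← x − 2·y: (9, -9) → (27, -9); (0, 36) → (-72, 36); (-15, -15) → (15, -15); (3, 21) → (-39, 21); (-6, 57) → (-120, 57)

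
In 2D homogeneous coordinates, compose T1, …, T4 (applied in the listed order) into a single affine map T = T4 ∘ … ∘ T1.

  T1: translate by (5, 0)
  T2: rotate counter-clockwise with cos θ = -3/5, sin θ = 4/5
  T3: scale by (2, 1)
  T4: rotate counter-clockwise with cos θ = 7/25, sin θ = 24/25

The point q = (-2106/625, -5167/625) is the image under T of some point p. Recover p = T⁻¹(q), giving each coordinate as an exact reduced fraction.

T1 = [1 0 5; 0 1 0; 0 0 1]
T2·T1 = [-3/5 -4/5 -3; 4/5 -3/5 4; 0 0 1]
T3·…·T1 = [-6/5 -8/5 -6; 4/5 -3/5 4; 0 0 1]
T4·…·T1 = [-138/125 16/125 -138/25; -116/125 -213/125 -116/25; 0 0 1]
det M = 2; M⁻¹ = [-213/250 -8/125 -5; 58/125 -69/125 0; 0 0 1]
M⁻¹ · (-2106/625, -5167/625)ᵀ = (-8/5, 3)ᵀ

p = (-8/5, 3)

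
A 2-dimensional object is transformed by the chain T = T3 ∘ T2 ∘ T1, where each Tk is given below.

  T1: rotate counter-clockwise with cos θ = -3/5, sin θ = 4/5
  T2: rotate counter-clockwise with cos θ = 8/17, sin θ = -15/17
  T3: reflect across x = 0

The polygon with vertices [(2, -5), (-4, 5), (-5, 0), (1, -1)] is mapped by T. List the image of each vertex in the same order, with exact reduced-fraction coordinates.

image vertices: (-457/85, -26/85), (529/85, -128/85), (36/17, -77/17), (-113/85, 41/85)

T1 rotate counter-clockwise with cos θ = -3/5, sin θ = 4/5: (2, -5) → (14/5, 23/5); (-4, 5) → (-8/5, -31/5); (-5, 0) → (3, -4); (1, -1) → (1/5, 7/5)
T2 rotate counter-clockwise with cos θ = 8/17, sin θ = -15/17: (14/5, 23/5) → (457/85, -26/85); (-8/5, -31/5) → (-529/85, -128/85); (3, -4) → (-36/17, -77/17); (1/5, 7/5) → (113/85, 41/85)
T3 reflect across x = 0: (457/85, -26/85) → (-457/85, -26/85); (-529/85, -128/85) → (529/85, -128/85); (-36/17, -77/17) → (36/17, -77/17); (113/85, 41/85) → (-113/85, 41/85)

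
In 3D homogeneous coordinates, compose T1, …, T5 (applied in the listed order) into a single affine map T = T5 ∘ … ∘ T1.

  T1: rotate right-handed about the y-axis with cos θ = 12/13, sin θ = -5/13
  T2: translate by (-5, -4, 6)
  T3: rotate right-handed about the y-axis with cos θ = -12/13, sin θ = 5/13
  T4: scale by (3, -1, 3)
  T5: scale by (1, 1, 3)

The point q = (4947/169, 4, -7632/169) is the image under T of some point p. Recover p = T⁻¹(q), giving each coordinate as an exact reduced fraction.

p = (-1, 0, 3)

T1 = [12/13 0 -5/13 0; 0 1 0 0; 5/13 0 12/13 0; 0 0 0 1]
T2·T1 = [12/13 0 -5/13 -5; 0 1 0 -4; 5/13 0 12/13 6; 0 0 0 1]
T3·…·T1 = [-119/169 0 120/169 90/13; 0 1 0 -4; -120/169 0 -119/169 -47/13; 0 0 0 1]
T4·…·T1 = [-357/169 0 360/169 270/13; 0 -1 0 4; -360/169 0 -357/169 -141/13; 0 0 0 1]
T5·…·T1 = [-357/169 0 360/169 270/13; 0 -1 0 4; -1080/169 0 -1071/169 -423/13; 0 0 0 1]
det M = -27; M⁻¹ = [-119/507 0 -40/507 30/13; 0 -1 0 4; 40/169 0 -119/1521 -97/13; 0 0 0 1]
M⁻¹ · (4947/169, 4, -7632/169)ᵀ = (-1, 0, 3)ᵀ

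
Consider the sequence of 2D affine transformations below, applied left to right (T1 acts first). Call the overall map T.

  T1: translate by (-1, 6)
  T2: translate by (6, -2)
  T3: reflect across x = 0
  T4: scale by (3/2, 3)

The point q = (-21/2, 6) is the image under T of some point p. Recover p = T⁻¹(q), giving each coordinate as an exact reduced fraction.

T1 = [1 0 -1; 0 1 6; 0 0 1]
T2·T1 = [1 0 5; 0 1 4; 0 0 1]
T3·…·T1 = [-1 0 -5; 0 1 4; 0 0 1]
T4·…·T1 = [-3/2 0 -15/2; 0 3 12; 0 0 1]
det M = -9/2; M⁻¹ = [-2/3 0 -5; 0 1/3 -4; 0 0 1]
M⁻¹ · (-21/2, 6)ᵀ = (2, -2)ᵀ

p = (2, -2)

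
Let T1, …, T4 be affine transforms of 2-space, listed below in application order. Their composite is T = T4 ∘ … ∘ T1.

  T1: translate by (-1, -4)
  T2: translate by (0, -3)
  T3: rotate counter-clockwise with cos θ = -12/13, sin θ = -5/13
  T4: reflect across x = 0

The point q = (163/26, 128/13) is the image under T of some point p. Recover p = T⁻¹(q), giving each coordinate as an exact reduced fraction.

p = (3, -9/2)

T1 = [1 0 -1; 0 1 -4; 0 0 1]
T2·T1 = [1 0 -1; 0 1 -7; 0 0 1]
T3·…·T1 = [-12/13 5/13 -23/13; -5/13 -12/13 89/13; 0 0 1]
T4·…·T1 = [12/13 -5/13 23/13; -5/13 -12/13 89/13; 0 0 1]
det M = -1; M⁻¹ = [12/13 -5/13 1; -5/13 -12/13 7; 0 0 1]
M⁻¹ · (163/26, 128/13)ᵀ = (3, -9/2)ᵀ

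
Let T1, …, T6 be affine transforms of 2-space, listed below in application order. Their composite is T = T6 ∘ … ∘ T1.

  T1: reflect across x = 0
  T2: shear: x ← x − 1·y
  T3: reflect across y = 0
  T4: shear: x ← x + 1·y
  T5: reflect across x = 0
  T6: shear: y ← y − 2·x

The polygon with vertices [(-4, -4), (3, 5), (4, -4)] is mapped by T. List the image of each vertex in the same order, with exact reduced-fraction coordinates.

T1 reflect across x = 0: (-4, -4) → (4, -4); (3, 5) → (-3, 5); (4, -4) → (-4, -4)
T2 shear: x ← x − 1·y: (4, -4) → (8, -4); (-3, 5) → (-8, 5); (-4, -4) → (0, -4)
T3 reflect across y = 0: (8, -4) → (8, 4); (-8, 5) → (-8, -5); (0, -4) → (0, 4)
T4 shear: x ← x + 1·y: (8, 4) → (12, 4); (-8, -5) → (-13, -5); (0, 4) → (4, 4)
T5 reflect across x = 0: (12, 4) → (-12, 4); (-13, -5) → (13, -5); (4, 4) → (-4, 4)
T6 shear: y ← y − 2·x: (-12, 4) → (-12, 28); (13, -5) → (13, -31); (-4, 4) → (-4, 12)

image vertices: (-12, 28), (13, -31), (-4, 12)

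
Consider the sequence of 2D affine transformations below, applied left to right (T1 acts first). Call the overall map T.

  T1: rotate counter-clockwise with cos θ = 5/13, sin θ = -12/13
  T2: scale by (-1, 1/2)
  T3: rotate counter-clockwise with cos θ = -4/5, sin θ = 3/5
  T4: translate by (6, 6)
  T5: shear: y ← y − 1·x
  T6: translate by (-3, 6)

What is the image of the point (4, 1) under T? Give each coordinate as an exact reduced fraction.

T(p) = (155/26, 75/26)

T1 rotate counter-clockwise with cos θ = 5/13, sin θ = -12/13: (4, 1) → (32/13, -43/13)
T2 scale by (-1, 1/2): (32/13, -43/13) → (-32/13, -43/26)
T3 rotate counter-clockwise with cos θ = -4/5, sin θ = 3/5: (-32/13, -43/26) → (77/26, -2/13)
T4 translate by (6, 6): (77/26, -2/13) → (233/26, 76/13)
T5 shear: y ← y − 1·x: (233/26, 76/13) → (233/26, -81/26)
T6 translate by (-3, 6): (233/26, -81/26) → (155/26, 75/26)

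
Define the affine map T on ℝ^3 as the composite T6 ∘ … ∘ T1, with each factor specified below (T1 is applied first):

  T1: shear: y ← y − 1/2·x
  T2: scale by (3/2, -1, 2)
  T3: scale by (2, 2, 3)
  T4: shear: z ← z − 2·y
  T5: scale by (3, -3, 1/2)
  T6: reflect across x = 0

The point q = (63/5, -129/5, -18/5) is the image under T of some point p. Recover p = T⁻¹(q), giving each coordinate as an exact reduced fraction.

p = (-7/5, -5, 5/3)

T1 = [1 0 0 0; -1/2 1 0 0; 0 0 1 0; 0 0 0 1]
T2·T1 = [3/2 0 0 0; 1/2 -1 0 0; 0 0 2 0; 0 0 0 1]
T3·…·T1 = [3 0 0 0; 1 -2 0 0; 0 0 6 0; 0 0 0 1]
T4·…·T1 = [3 0 0 0; 1 -2 0 0; -2 4 6 0; 0 0 0 1]
T5·…·T1 = [9 0 0 0; -3 6 0 0; -1 2 3 0; 0 0 0 1]
T6·…·T1 = [-9 0 0 0; -3 6 0 0; -1 2 3 0; 0 0 0 1]
det M = -162; M⁻¹ = [-1/9 0 0 0; -1/18 1/6 0 0; 0 -1/9 1/3 0; 0 0 0 1]
M⁻¹ · (63/5, -129/5, -18/5)ᵀ = (-7/5, -5, 5/3)ᵀ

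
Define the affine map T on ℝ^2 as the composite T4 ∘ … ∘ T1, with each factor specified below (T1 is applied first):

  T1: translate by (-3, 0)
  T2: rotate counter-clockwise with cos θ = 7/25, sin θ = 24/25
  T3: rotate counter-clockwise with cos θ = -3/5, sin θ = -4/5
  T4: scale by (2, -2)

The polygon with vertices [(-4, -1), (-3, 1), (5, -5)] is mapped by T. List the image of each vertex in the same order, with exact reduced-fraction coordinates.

T1 translate by (-3, 0): (-4, -1) → (-7, -1); (-3, 1) → (-6, 1); (5, -5) → (2, -5)
T2 rotate counter-clockwise with cos θ = 7/25, sin θ = 24/25: (-7, -1) → (-1, -7); (-6, 1) → (-66/25, -137/25); (2, -5) → (134/25, 13/25)
T3 rotate counter-clockwise with cos θ = -3/5, sin θ = -4/5: (-1, -7) → (-5, 5); (-66/25, -137/25) → (-14/5, 27/5); (134/25, 13/25) → (-14/5, -23/5)
T4 scale by (2, -2): (-5, 5) → (-10, -10); (-14/5, 27/5) → (-28/5, -54/5); (-14/5, -23/5) → (-28/5, 46/5)

image vertices: (-10, -10), (-28/5, -54/5), (-28/5, 46/5)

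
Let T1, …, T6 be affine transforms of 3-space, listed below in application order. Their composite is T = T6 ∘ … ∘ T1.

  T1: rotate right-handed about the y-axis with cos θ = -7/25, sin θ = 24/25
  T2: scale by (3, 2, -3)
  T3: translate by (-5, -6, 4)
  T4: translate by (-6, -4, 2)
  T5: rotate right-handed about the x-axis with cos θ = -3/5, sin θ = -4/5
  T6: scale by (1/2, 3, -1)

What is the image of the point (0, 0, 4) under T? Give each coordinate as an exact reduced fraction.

T(p) = (13/50, 5058/125, -298/125)

T1 rotate right-handed about the y-axis with cos θ = -7/25, sin θ = 24/25: (0, 0, 4) → (96/25, 0, -28/25)
T2 scale by (3, 2, -3): (96/25, 0, -28/25) → (288/25, 0, 84/25)
T3 translate by (-5, -6, 4): (288/25, 0, 84/25) → (163/25, -6, 184/25)
T4 translate by (-6, -4, 2): (163/25, -6, 184/25) → (13/25, -10, 234/25)
T5 rotate right-handed about the x-axis with cos θ = -3/5, sin θ = -4/5: (13/25, -10, 234/25) → (13/25, 1686/125, 298/125)
T6 scale by (1/2, 3, -1): (13/25, 1686/125, 298/125) → (13/50, 5058/125, -298/125)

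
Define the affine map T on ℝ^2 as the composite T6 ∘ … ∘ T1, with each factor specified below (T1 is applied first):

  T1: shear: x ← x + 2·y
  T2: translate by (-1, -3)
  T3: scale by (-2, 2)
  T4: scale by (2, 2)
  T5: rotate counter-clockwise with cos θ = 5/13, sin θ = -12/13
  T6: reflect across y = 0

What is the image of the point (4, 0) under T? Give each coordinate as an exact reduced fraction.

T1 shear: x ← x + 2·y: (4, 0) → (4, 0)
T2 translate by (-1, -3): (4, 0) → (3, -3)
T3 scale by (-2, 2): (3, -3) → (-6, -6)
T4 scale by (2, 2): (-6, -6) → (-12, -12)
T5 rotate counter-clockwise with cos θ = 5/13, sin θ = -12/13: (-12, -12) → (-204/13, 84/13)
T6 reflect across y = 0: (-204/13, 84/13) → (-204/13, -84/13)

T(p) = (-204/13, -84/13)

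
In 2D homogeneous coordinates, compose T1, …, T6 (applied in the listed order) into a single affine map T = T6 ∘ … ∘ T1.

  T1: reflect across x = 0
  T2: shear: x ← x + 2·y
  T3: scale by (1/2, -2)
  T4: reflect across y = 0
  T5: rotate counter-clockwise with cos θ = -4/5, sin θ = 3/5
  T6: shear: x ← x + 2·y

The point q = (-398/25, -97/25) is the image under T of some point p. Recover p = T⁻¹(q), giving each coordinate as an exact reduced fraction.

T1 = [-1 0 0; 0 1 0; 0 0 1]
T2·T1 = [-1 2 0; 0 1 0; 0 0 1]
T3·…·T1 = [-1/2 1 0; 0 -2 0; 0 0 1]
T4·…·T1 = [-1/2 1 0; 0 2 0; 0 0 1]
T5·…·T1 = [2/5 -2 0; -3/10 -1 0; 0 0 1]
T6·…·T1 = [-1/5 -4 0; -3/10 -1 0; 0 0 1]
det M = -1; M⁻¹ = [1 -4 0; -3/10 1/5 0; 0 0 1]
M⁻¹ · (-398/25, -97/25)ᵀ = (-2/5, 4)ᵀ

p = (-2/5, 4)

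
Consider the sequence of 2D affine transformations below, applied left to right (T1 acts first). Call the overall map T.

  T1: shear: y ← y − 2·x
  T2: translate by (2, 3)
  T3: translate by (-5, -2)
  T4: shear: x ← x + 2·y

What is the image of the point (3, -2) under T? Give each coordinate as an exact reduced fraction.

T1 shear: y ← y − 2·x: (3, -2) → (3, -8)
T2 translate by (2, 3): (3, -8) → (5, -5)
T3 translate by (-5, -2): (5, -5) → (0, -7)
T4 shear: x ← x + 2·y: (0, -7) → (-14, -7)

T(p) = (-14, -7)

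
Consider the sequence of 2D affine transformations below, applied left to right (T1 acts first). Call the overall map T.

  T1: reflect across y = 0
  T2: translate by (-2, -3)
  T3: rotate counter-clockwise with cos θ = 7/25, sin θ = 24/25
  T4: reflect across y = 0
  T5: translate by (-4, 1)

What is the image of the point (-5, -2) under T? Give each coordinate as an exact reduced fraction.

T1 reflect across y = 0: (-5, -2) → (-5, 2)
T2 translate by (-2, -3): (-5, 2) → (-7, -1)
T3 rotate counter-clockwise with cos θ = 7/25, sin θ = 24/25: (-7, -1) → (-1, -7)
T4 reflect across y = 0: (-1, -7) → (-1, 7)
T5 translate by (-4, 1): (-1, 7) → (-5, 8)

T(p) = (-5, 8)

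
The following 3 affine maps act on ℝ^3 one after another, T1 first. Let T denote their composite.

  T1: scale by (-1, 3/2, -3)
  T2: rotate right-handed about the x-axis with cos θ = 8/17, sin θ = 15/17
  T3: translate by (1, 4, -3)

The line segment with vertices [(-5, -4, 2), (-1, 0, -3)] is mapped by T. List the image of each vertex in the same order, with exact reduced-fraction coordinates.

T1 scale by (-1, 3/2, -3): (-5, -4, 2) → (5, -6, -6); (-1, 0, -3) → (1, 0, 9)
T2 rotate right-handed about the x-axis with cos θ = 8/17, sin θ = 15/17: (5, -6, -6) → (5, 42/17, -138/17); (1, 0, 9) → (1, -135/17, 72/17)
T3 translate by (1, 4, -3): (5, 42/17, -138/17) → (6, 110/17, -189/17); (1, -135/17, 72/17) → (2, -67/17, 21/17)

image vertices: (6, 110/17, -189/17), (2, -67/17, 21/17)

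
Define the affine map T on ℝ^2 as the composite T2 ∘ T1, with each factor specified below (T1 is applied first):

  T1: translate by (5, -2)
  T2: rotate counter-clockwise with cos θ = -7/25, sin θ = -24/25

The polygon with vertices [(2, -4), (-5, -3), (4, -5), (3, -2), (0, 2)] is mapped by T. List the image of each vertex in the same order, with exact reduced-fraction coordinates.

T1 translate by (5, -2): (2, -4) → (7, -6); (-5, -3) → (0, -5); (4, -5) → (9, -7); (3, -2) → (8, -4); (0, 2) → (5, 0)
T2 rotate counter-clockwise with cos θ = -7/25, sin θ = -24/25: (7, -6) → (-193/25, -126/25); (0, -5) → (-24/5, 7/5); (9, -7) → (-231/25, -167/25); (8, -4) → (-152/25, -164/25); (5, 0) → (-7/5, -24/5)

image vertices: (-193/25, -126/25), (-24/5, 7/5), (-231/25, -167/25), (-152/25, -164/25), (-7/5, -24/5)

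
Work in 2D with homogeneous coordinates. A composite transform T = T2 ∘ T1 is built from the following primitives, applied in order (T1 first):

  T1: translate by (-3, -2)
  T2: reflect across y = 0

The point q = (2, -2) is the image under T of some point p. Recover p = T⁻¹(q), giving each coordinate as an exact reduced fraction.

T1 = [1 0 -3; 0 1 -2; 0 0 1]
T2·T1 = [1 0 -3; 0 -1 2; 0 0 1]
det M = -1; M⁻¹ = [1 0 3; 0 -1 2; 0 0 1]
M⁻¹ · (2, -2)ᵀ = (5, 4)ᵀ

p = (5, 4)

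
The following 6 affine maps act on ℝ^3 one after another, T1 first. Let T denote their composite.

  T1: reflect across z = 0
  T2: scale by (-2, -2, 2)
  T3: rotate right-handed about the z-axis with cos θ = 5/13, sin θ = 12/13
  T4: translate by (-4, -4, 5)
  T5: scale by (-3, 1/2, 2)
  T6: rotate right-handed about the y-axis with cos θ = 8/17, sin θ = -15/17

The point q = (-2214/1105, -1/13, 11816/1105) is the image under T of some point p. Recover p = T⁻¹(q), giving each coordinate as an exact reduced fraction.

T1 = [1 0 0 0; 0 1 0 0; 0 0 -1 0; 0 0 0 1]
T2·T1 = [-2 0 0 0; 0 -2 0 0; 0 0 -2 0; 0 0 0 1]
T3·…·T1 = [-10/13 24/13 0 0; -24/13 -10/13 0 0; 0 0 -2 0; 0 0 0 1]
T4·…·T1 = [-10/13 24/13 0 -4; -24/13 -10/13 0 -4; 0 0 -2 5; 0 0 0 1]
T5·…·T1 = [30/13 -72/13 0 12; -12/13 -5/13 0 -2; 0 0 -4 10; 0 0 0 1]
T6·…·T1 = [240/221 -576/221 60/17 -54/17; -12/13 -5/13 0 -2; 450/221 -1080/221 -32/17 260/17; 0 0 0 1]
det M = 24; M⁻¹ = [20/663 -12/13 25/442 -34/13; -16/221 -5/13 -30/221 14/13; 15/68 0 -2/17 5/2; 0 0 0 1]
M⁻¹ · (-2214/1105, -1/13, 11816/1105)ᵀ = (-2, -1/5, 4/5)ᵀ

p = (-2, -1/5, 4/5)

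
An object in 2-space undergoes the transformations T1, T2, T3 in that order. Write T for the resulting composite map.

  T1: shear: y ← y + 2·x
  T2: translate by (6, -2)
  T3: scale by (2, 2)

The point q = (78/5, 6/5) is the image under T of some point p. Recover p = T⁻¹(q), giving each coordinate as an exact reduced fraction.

p = (9/5, -1)

T1 = [1 0 0; 2 1 0; 0 0 1]
T2·T1 = [1 0 6; 2 1 -2; 0 0 1]
T3·…·T1 = [2 0 12; 4 2 -4; 0 0 1]
det M = 4; M⁻¹ = [1/2 0 -6; -1 1/2 14; 0 0 1]
M⁻¹ · (78/5, 6/5)ᵀ = (9/5, -1)ᵀ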